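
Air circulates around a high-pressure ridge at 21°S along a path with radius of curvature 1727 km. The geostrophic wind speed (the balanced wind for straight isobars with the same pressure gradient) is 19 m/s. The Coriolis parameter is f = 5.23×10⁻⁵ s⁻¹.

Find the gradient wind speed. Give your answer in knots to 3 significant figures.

Around a high, pressure-gradient force acts outward with centrifugal, so Coriolis balances both:
fV = (1/ρ)|∂P/∂n| + V²/R  →  V² − fR·V + fR·V_g = 0
With fR = 5.23×10⁻⁵ × 1727×10³ m = 90.3 m/s:
V = [fR − √((fR)² − 4 fR V_g)]/2 = [90.3 − √(90.3² − 4×90.3×19)]/2 = 27.2 m/s
Supergeostrophic (V > V_g = 19 m/s), as expected around a high.
Converting: 27.2 m/s × 1.944 = 52.8 knots

52.8 knots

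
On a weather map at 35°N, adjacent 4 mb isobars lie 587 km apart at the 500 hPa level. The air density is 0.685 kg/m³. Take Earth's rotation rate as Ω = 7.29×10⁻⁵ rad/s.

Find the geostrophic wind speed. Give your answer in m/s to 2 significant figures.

12 m/s

Coriolis parameter at 35°N:
f = 2Ω sin φ = 2 × 7.29×10⁻⁵ × sin 35° = 8.36×10⁻⁵ s⁻¹
Pressure gradient: |∂P/∂n| = 400 Pa / 587000 m = 6.81×10⁻⁴ Pa/m
Geostrophic balance (pressure-gradient force = Coriolis force):
V_g = (1/(fρ)) |∂P/∂n| = 6.81×10⁻⁴ / (8.36×10⁻⁵ × 0.685) = 11.9 m/s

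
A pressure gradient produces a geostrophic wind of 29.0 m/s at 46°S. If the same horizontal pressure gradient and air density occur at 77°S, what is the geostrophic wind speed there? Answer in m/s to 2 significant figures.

21 m/s

With the same pressure gradient and density, V_g ∝ 1/f ∝ 1/sin φ.
V₂ = V₁ · sin φ₁ / sin φ₂ = 29.0 × sin 46° / sin 77°
V₂ = 29.0 × 0.7193/0.9744 = 21 m/s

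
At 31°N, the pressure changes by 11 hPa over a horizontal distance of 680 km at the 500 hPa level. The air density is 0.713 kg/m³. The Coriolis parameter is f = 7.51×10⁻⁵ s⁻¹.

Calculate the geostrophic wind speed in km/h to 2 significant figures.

Pressure gradient: |∂P/∂n| = 1100 Pa / 680000 m = 1.62×10⁻³ Pa/m
Geostrophic balance (pressure-gradient force = Coriolis force):
V_g = (1/(fρ)) |∂P/∂n| = 1.62×10⁻³ / (7.51×10⁻⁵ × 0.713) = 30.2 m/s
Converting: 30.2 m/s × 3.6 = 110 km/h

110 km/h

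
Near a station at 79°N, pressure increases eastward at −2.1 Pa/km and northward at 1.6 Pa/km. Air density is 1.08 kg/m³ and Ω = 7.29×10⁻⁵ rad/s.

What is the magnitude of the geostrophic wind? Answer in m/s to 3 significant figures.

Coriolis parameter at 79°N:
f = 2Ω sin φ = 2 × 7.29×10⁻⁵ × sin 79° = 1.43×10⁻⁴ s⁻¹
Component geostrophic relations (x east, y north):
u_g = −(1/(fρ)) ∂P/∂y,  v_g = (1/(fρ)) ∂P/∂x
u_g = −(1.6×10⁻³)/(1.43×10⁻⁴ × 1.08) = −10.4 m/s;  v_g = (−2.1×10⁻³)/(1.43×10⁻⁴ × 1.08) = −13.6 m/s
|V_g| = √(u_g² + v_g²) = 17.1 m/s

17.1 m/s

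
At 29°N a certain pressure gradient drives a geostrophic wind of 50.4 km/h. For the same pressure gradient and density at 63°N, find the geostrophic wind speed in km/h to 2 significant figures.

27 km/h

With the same pressure gradient and density, V_g ∝ 1/f ∝ 1/sin φ.
V₂ = V₁ · sin φ₁ / sin φ₂ = 50.4 × sin 29° / sin 63°
V₂ = 50.4 × 0.4848/0.8910 = 27 km/h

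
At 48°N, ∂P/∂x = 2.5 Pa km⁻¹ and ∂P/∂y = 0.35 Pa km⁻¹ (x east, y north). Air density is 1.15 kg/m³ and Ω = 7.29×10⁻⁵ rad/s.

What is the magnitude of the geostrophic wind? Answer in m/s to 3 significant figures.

Coriolis parameter at 48°N:
f = 2Ω sin φ = 2 × 7.29×10⁻⁵ × sin 48° = 1.08×10⁻⁴ s⁻¹
Component geostrophic relations (x east, y north):
u_g = −(1/(fρ)) ∂P/∂y,  v_g = (1/(fρ)) ∂P/∂x
u_g = −(0.35×10⁻³)/(1.08×10⁻⁴ × 1.15) = −2.81 m/s;  v_g = (2.5×10⁻³)/(1.08×10⁻⁴ × 1.15) = 20.1 m/s
|V_g| = √(u_g² + v_g²) = 20.3 m/s

20.3 m/s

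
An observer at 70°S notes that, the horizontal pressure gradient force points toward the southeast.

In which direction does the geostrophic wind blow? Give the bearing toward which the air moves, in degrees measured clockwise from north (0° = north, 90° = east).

045°

The pressure-gradient force points toward the southeast (bearing 135°).
Geostrophic balance: in the Southern Hemisphere the Coriolis force deflects motion to the left, so the geostrophic wind blows 90° to the left of the pressure-gradient force (low pressure on the right).
Rotating 135° by 90° counterclockwise gives 045° — the wind blows toward the northeast.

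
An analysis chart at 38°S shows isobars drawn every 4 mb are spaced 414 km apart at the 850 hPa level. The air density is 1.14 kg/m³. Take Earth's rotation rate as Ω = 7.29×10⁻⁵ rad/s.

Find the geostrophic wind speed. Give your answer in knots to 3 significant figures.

Coriolis parameter at 38°S:
f = 2Ω sin φ = 2 × 7.29×10⁻⁵ × sin 38° = 8.98×10⁻⁵ s⁻¹
Pressure gradient: |∂P/∂n| = 400 Pa / 414000 m = 9.66×10⁻⁴ Pa/m
Geostrophic balance (pressure-gradient force = Coriolis force):
V_g = (1/(fρ)) |∂P/∂n| = 9.66×10⁻⁴ / (8.98×10⁻⁵ × 1.14) = 9.44 m/s
Converting: 9.44 m/s × 1.944 = 18.4 knots

18.4 knots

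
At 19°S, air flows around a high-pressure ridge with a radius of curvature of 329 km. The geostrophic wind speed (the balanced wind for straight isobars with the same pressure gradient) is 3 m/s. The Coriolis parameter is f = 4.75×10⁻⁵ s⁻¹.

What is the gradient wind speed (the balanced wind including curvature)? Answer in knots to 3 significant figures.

7.87 knots

Around a high, pressure-gradient force acts outward with centrifugal, so Coriolis balances both:
fV = (1/ρ)|∂P/∂n| + V²/R  →  V² − fR·V + fR·V_g = 0
With fR = 4.75×10⁻⁵ × 329×10³ m = 15.6 m/s:
V = [fR − √((fR)² − 4 fR V_g)]/2 = [15.6 − √(15.6² − 4×15.6×3)]/2 = 4.05 m/s
Supergeostrophic (V > V_g = 3 m/s), as expected around a high.
Converting: 4.05 m/s × 1.944 = 7.87 knots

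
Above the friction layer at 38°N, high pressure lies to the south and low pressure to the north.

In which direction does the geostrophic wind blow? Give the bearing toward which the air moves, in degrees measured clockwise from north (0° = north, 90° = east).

090°

The pressure-gradient force points toward the north (bearing 000°).
Geostrophic balance: in the Northern Hemisphere the Coriolis force deflects motion to the right, so the geostrophic wind blows 90° to the right of the pressure-gradient force (low pressure on the left).
Rotating 000° by 90° clockwise gives 090° — the wind blows toward the east.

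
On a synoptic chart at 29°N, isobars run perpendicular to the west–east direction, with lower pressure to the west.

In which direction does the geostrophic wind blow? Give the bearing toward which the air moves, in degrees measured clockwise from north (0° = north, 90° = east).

000°

The pressure-gradient force points toward the west (bearing 270°).
Geostrophic balance: in the Northern Hemisphere the Coriolis force deflects motion to the right, so the geostrophic wind blows 90° to the right of the pressure-gradient force (low pressure on the left).
Rotating 270° by 90° clockwise gives 000° — the wind blows toward the north.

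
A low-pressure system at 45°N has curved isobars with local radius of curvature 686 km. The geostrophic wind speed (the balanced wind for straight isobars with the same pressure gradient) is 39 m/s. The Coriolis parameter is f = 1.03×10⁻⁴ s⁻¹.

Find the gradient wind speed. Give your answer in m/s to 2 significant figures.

Around a low, centrifugal force acts outward with Coriolis, so pressure-gradient force balances both:
(1/ρ)|∂P/∂n| = fV + V²/R  →  V² + fR·V − fR·V_g = 0
With fR = 1.03×10⁻⁴ × 686×10³ m = 70.7 m/s:
V = [−fR + √((fR)² + 4 fR V_g)]/2 = [−70.7 + √(70.7² + 4×70.7×39)]/2 = 27.9 m/s
Subgeostrophic (V < V_g = 39 m/s), as expected around a low.

28 m/s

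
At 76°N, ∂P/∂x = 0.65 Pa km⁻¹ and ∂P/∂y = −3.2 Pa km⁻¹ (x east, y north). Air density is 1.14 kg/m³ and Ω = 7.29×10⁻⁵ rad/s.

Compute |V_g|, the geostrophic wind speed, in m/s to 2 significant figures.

Coriolis parameter at 76°N:
f = 2Ω sin φ = 2 × 7.29×10⁻⁵ × sin 76° = 1.41×10⁻⁴ s⁻¹
Component geostrophic relations (x east, y north):
u_g = −(1/(fρ)) ∂P/∂y,  v_g = (1/(fρ)) ∂P/∂x
u_g = −(−3.2×10⁻³)/(1.41×10⁻⁴ × 1.14) = 19.8 m/s;  v_g = (0.65×10⁻³)/(1.41×10⁻⁴ × 1.14) = 4.03 m/s
|V_g| = √(u_g² + v_g²) = 20.2 m/s

20 m/s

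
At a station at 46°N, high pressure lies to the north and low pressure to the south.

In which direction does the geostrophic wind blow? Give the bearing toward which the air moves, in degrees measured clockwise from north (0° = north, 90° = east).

270°

The pressure-gradient force points toward the south (bearing 180°).
Geostrophic balance: in the Northern Hemisphere the Coriolis force deflects motion to the right, so the geostrophic wind blows 90° to the right of the pressure-gradient force (low pressure on the left).
Rotating 180° by 90° clockwise gives 270° — the wind blows toward the west.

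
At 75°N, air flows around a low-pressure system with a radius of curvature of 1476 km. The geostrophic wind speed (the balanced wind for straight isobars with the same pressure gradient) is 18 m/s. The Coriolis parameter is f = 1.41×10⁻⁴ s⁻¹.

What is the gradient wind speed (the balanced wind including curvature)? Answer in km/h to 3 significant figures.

Around a low, centrifugal force acts outward with Coriolis, so pressure-gradient force balances both:
(1/ρ)|∂P/∂n| = fV + V²/R  →  V² + fR·V − fR·V_g = 0
With fR = 1.41×10⁻⁴ × 1476×10³ m = 208 m/s:
V = [−fR + √((fR)² + 4 fR V_g)]/2 = [−208 + √(208² + 4×208×18)]/2 = 16.7 m/s
Subgeostrophic (V < V_g = 18 m/s), as expected around a low.
Converting: 16.7 m/s × 3.6 = 60.0 km/h

60.0 km/h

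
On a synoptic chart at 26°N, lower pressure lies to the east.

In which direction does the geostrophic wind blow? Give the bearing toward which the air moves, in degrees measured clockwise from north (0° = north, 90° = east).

The pressure-gradient force points toward the east (bearing 090°).
Geostrophic balance: in the Northern Hemisphere the Coriolis force deflects motion to the right, so the geostrophic wind blows 90° to the right of the pressure-gradient force (low pressure on the left).
Rotating 090° by 90° clockwise gives 180° — the wind blows toward the south.

180°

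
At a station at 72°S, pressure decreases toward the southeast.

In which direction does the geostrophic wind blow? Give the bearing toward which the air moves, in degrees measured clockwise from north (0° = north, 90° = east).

045°

The pressure-gradient force points toward the southeast (bearing 135°).
Geostrophic balance: in the Southern Hemisphere the Coriolis force deflects motion to the left, so the geostrophic wind blows 90° to the left of the pressure-gradient force (low pressure on the right).
Rotating 135° by 90° counterclockwise gives 045° — the wind blows toward the northeast.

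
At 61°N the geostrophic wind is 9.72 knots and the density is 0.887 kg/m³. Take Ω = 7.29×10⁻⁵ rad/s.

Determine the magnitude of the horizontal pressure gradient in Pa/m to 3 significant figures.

Coriolis parameter at 61°N:
f = 2Ω sin φ = 2 × 7.29×10⁻⁵ × sin 61° = 1.28×10⁻⁴ s⁻¹
Wind speed in SI: 9.72 knots = 5.00 m/s
Geostrophic balance rearranged: |∂P/∂n| = f ρ V_g
|∂P/∂n| = 1.28×10⁻⁴ × 0.887 × 5.00 = 5.66×10⁻⁴ Pa/m

5.66×10⁻⁴ Pa/m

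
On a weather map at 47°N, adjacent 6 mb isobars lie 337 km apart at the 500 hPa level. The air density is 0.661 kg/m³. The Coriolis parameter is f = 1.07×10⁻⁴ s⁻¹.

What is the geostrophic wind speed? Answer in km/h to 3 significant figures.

90.6 km/h

Pressure gradient: |∂P/∂n| = 600 Pa / 337000 m = 1.78×10⁻³ Pa/m
Geostrophic balance (pressure-gradient force = Coriolis force):
V_g = (1/(fρ)) |∂P/∂n| = 1.78×10⁻³ / (1.07×10⁻⁴ × 0.661) = 25.2 m/s
Converting: 25.2 m/s × 3.6 = 90.6 km/h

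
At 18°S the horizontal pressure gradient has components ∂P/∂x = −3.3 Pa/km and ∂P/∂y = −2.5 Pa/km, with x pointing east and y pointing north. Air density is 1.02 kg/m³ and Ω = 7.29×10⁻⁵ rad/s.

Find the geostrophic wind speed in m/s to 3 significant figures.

Coriolis parameter at 18°S:
f = 2Ω sin φ = 2 × 7.29×10⁻⁵ × sin 18° = 4.51×10⁻⁵ s⁻¹
In the Southern Hemisphere f is negative: f = −4.51×10⁻⁵ s⁻¹.
Component geostrophic relations (x east, y north):
u_g = −(1/(fρ)) ∂P/∂y,  v_g = (1/(fρ)) ∂P/∂x
u_g = −(−2.5×10⁻³)/(−4.51×10⁻⁵ × 1.02) = −54.4 m/s;  v_g = (−3.3×10⁻³)/(−4.51×10⁻⁵ × 1.02) = 71.8 m/s
|V_g| = √(u_g² + v_g²) = 90.1 m/s

90.1 m/s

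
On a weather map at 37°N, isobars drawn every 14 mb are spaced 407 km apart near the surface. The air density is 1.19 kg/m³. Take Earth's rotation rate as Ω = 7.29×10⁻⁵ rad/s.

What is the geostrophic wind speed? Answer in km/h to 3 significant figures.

Coriolis parameter at 37°N:
f = 2Ω sin φ = 2 × 7.29×10⁻⁵ × sin 37° = 8.77×10⁻⁵ s⁻¹
Pressure gradient: |∂P/∂n| = 1400 Pa / 407000 m = 3.44×10⁻³ Pa/m
Geostrophic balance (pressure-gradient force = Coriolis force):
V_g = (1/(fρ)) |∂P/∂n| = 3.44×10⁻³ / (8.77×10⁻⁵ × 1.19) = 32.9 m/s
Converting: 32.9 m/s × 3.6 = 119 km/h

119 km/h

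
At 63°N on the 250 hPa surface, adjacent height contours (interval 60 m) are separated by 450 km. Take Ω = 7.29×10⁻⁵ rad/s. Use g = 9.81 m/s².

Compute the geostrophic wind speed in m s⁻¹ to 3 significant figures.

10.1 m s⁻¹

Coriolis parameter at 63°N:
f = 2Ω sin φ = 2 × 7.29×10⁻⁵ × sin 63° = 1.30×10⁻⁴ s⁻¹
Height gradient: |∂Z/∂n| = 60 m / 450000 m = 1.33×10⁻⁴
On a pressure surface, geostrophic balance gives V_g = (g/f)|∂Z/∂n|:
V_g = 9.81 × 1.33×10⁻⁴ / 1.30×10⁻⁴ = 10.1 m/s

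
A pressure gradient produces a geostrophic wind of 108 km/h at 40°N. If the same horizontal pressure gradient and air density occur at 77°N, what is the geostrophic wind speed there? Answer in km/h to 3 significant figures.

With the same pressure gradient and density, V_g ∝ 1/f ∝ 1/sin φ.
V₂ = V₁ · sin φ₁ / sin φ₂ = 108 × sin 40° / sin 77°
V₂ = 108 × 0.6428/0.9744 = 71.2 km/h

71.2 km/h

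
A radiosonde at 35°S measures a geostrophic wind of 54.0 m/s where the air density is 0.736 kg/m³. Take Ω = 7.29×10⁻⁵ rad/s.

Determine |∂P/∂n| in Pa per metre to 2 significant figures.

Coriolis parameter at 35°S:
f = 2Ω sin φ = 2 × 7.29×10⁻⁵ × sin 35° = 8.36×10⁻⁵ s⁻¹
Geostrophic balance rearranged: |∂P/∂n| = f ρ V_g
|∂P/∂n| = 8.36×10⁻⁵ × 0.736 × 54.0 = 3.32×10⁻³ Pa/m

3.3×10⁻³ Pa/m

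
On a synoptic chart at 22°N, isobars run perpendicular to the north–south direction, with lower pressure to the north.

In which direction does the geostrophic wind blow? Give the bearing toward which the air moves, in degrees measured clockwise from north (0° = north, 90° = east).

The pressure-gradient force points toward the north (bearing 000°).
Geostrophic balance: in the Northern Hemisphere the Coriolis force deflects motion to the right, so the geostrophic wind blows 90° to the right of the pressure-gradient force (low pressure on the left).
Rotating 000° by 90° clockwise gives 090° — the wind blows toward the east.

090°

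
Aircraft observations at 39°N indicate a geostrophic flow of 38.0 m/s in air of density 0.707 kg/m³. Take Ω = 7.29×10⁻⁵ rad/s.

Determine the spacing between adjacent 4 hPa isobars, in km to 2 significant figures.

160 km

Coriolis parameter at 39°N:
f = 2Ω sin φ = 2 × 7.29×10⁻⁵ × sin 39° = 9.18×10⁻⁵ s⁻¹
Geostrophic balance rearranged: |∂P/∂n| = f ρ V_g
|∂P/∂n| = 9.18×10⁻⁵ × 0.707 × 38.0 = 2.47×10⁻³ Pa/m
Isobar spacing: Δn = ΔP/|∂P/∂n| = 400 Pa / 2.47×10⁻³ Pa/m = 162266 m ≈ 160 km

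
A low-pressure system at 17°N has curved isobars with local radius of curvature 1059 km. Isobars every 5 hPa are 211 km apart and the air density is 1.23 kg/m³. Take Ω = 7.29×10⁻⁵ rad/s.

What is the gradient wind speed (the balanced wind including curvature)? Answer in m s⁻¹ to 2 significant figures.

28 m s⁻¹

Coriolis parameter at 17°N:
f = 2Ω sin φ = 2 × 7.29×10⁻⁵ × sin 17° = 4.26×10⁻⁵ s⁻¹
Pressure gradient: |∂P/∂n| = 500 Pa / 211000 m = 2.37×10⁻³ Pa/m
Geostrophic speed: V_g = |∂P/∂n|/(fρ) = 2.37×10⁻³/(4.26×10⁻⁵ × 1.23) = 45.2 m/s
Around a low, centrifugal force acts outward with Coriolis, so pressure-gradient force balances both:
(1/ρ)|∂P/∂n| = fV + V²/R  →  V² + fR·V − fR·V_g = 0
With fR = 4.26×10⁻⁵ × 1059×10³ m = 45.1 m/s:
V = [−fR + √((fR)² + 4 fR V_g)]/2 = [−45.1 + √(45.1² + 4×45.1×45.2)]/2 = 27.9 m/s
Subgeostrophic (V < V_g = 45.2 m/s), as expected around a low.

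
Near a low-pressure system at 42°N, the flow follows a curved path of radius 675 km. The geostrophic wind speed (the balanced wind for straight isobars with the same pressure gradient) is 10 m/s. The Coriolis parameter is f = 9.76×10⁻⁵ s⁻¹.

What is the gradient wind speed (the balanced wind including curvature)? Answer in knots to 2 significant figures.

Around a low, centrifugal force acts outward with Coriolis, so pressure-gradient force balances both:
(1/ρ)|∂P/∂n| = fV + V²/R  →  V² + fR·V − fR·V_g = 0
With fR = 9.76×10⁻⁵ × 675×10³ m = 65.9 m/s:
V = [−fR + √((fR)² + 4 fR V_g)]/2 = [−65.9 + √(65.9² + 4×65.9×10)]/2 = 8.82 m/s
Subgeostrophic (V < V_g = 10 m/s), as expected around a low.
Converting: 8.82 m/s × 1.944 = 17 knots

17 knots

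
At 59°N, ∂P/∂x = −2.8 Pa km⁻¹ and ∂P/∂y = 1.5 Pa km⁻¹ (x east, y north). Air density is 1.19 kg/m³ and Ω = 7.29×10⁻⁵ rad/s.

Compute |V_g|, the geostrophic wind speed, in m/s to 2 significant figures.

21 m/s

Coriolis parameter at 59°N:
f = 2Ω sin φ = 2 × 7.29×10⁻⁵ × sin 59° = 1.25×10⁻⁴ s⁻¹
Component geostrophic relations (x east, y north):
u_g = −(1/(fρ)) ∂P/∂y,  v_g = (1/(fρ)) ∂P/∂x
u_g = −(1.5×10⁻³)/(1.25×10⁻⁴ × 1.19) = −10.1 m/s;  v_g = (−2.8×10⁻³)/(1.25×10⁻⁴ × 1.19) = −18.8 m/s
|V_g| = √(u_g² + v_g²) = 21.4 m/s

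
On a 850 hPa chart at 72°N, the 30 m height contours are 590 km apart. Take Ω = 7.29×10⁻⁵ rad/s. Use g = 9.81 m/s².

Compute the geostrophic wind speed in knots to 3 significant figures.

Coriolis parameter at 72°N:
f = 2Ω sin φ = 2 × 7.29×10⁻⁵ × sin 72° = 1.39×10⁻⁴ s⁻¹
Height gradient: |∂Z/∂n| = 30 m / 590000 m = 5.08×10⁻⁵
On a pressure surface, geostrophic balance gives V_g = (g/f)|∂Z/∂n|:
V_g = 9.81 × 5.08×10⁻⁵ / 1.39×10⁻⁴ = 3.60 m/s
Converting: 3.60 m/s × 1.944 = 6.99 knots

6.99 knots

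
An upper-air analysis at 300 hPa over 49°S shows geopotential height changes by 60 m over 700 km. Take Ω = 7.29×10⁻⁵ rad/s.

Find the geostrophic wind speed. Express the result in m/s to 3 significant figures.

Coriolis parameter at 49°S:
f = 2Ω sin φ = 2 × 7.29×10⁻⁵ × sin 49° = 1.10×10⁻⁴ s⁻¹
Height gradient: |∂Z/∂n| = 60 m / 700000 m = 8.57×10⁻⁵
On a pressure surface, geostrophic balance gives V_g = (g/f)|∂Z/∂n|:
V_g = 9.81 × 8.57×10⁻⁵ / 1.10×10⁻⁴ = 7.64 m/s

7.64 m/s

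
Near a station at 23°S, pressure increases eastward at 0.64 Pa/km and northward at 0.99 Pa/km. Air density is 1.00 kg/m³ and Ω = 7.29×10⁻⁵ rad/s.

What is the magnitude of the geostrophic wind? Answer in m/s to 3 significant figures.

Coriolis parameter at 23°S:
f = 2Ω sin φ = 2 × 7.29×10⁻⁵ × sin 23° = 5.70×10⁻⁵ s⁻¹
In the Southern Hemisphere f is negative: f = −5.70×10⁻⁵ s⁻¹.
Component geostrophic relations (x east, y north):
u_g = −(1/(fρ)) ∂P/∂y,  v_g = (1/(fρ)) ∂P/∂x
u_g = −(0.99×10⁻³)/(−5.70×10⁻⁵ × 1.00) = 17.4 m/s;  v_g = (0.64×10⁻³)/(−5.70×10⁻⁵ × 1.00) = −11.2 m/s
|V_g| = √(u_g² + v_g²) = 20.7 m/s

20.7 m/s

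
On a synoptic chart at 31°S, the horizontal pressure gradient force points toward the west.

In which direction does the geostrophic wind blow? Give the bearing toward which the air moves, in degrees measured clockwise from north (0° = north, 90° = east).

The pressure-gradient force points toward the west (bearing 270°).
Geostrophic balance: in the Southern Hemisphere the Coriolis force deflects motion to the left, so the geostrophic wind blows 90° to the left of the pressure-gradient force (low pressure on the right).
Rotating 270° by 90° counterclockwise gives 180° — the wind blows toward the south.

180°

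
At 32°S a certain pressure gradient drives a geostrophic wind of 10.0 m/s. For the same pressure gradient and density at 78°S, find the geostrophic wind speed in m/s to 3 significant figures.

With the same pressure gradient and density, V_g ∝ 1/f ∝ 1/sin φ.
V₂ = V₁ · sin φ₁ / sin φ₂ = 10.0 × sin 32° / sin 78°
V₂ = 10.0 × 0.5299/0.9781 = 5.42 m/s

5.42 m/s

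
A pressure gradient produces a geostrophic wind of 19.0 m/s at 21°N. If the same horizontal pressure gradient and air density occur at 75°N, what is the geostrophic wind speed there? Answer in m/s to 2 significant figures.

7.0 m/s

With the same pressure gradient and density, V_g ∝ 1/f ∝ 1/sin φ.
V₂ = V₁ · sin φ₁ / sin φ₂ = 19.0 × sin 21° / sin 75°
V₂ = 19.0 × 0.3584/0.9659 = 7.0 m/s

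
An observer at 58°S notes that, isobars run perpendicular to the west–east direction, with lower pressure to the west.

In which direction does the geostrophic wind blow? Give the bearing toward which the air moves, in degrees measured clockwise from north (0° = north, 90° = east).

The pressure-gradient force points toward the west (bearing 270°).
Geostrophic balance: in the Southern Hemisphere the Coriolis force deflects motion to the left, so the geostrophic wind blows 90° to the left of the pressure-gradient force (low pressure on the right).
Rotating 270° by 90° counterclockwise gives 180° — the wind blows toward the south.

180°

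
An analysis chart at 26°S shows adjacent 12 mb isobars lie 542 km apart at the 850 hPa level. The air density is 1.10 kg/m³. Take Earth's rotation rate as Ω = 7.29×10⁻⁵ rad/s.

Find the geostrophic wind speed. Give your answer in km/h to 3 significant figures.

Coriolis parameter at 26°S:
f = 2Ω sin φ = 2 × 7.29×10⁻⁵ × sin 26° = 6.39×10⁻⁵ s⁻¹
Pressure gradient: |∂P/∂n| = 1200 Pa / 542000 m = 2.21×10⁻³ Pa/m
Geostrophic balance (pressure-gradient force = Coriolis force):
V_g = (1/(fρ)) |∂P/∂n| = 2.21×10⁻³ / (6.39×10⁻⁵ × 1.10) = 31.5 m/s
Converting: 31.5 m/s × 3.6 = 113 km/h

113 km/h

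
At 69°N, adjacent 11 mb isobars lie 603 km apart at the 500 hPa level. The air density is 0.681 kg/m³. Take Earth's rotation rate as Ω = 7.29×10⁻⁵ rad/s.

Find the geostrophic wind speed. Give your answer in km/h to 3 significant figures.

Coriolis parameter at 69°N:
f = 2Ω sin φ = 2 × 7.29×10⁻⁵ × sin 69° = 1.36×10⁻⁴ s⁻¹
Pressure gradient: |∂P/∂n| = 1100 Pa / 603000 m = 1.82×10⁻³ Pa/m
Geostrophic balance (pressure-gradient force = Coriolis force):
V_g = (1/(fρ)) |∂P/∂n| = 1.82×10⁻³ / (1.36×10⁻⁴ × 0.681) = 19.7 m/s
Converting: 19.7 m/s × 3.6 = 70.8 km/h

70.8 km/h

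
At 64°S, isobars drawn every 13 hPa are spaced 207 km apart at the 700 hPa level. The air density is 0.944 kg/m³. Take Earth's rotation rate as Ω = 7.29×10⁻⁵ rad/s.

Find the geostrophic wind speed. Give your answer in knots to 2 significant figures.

99 knots

Coriolis parameter at 64°S:
f = 2Ω sin φ = 2 × 7.29×10⁻⁵ × sin 64° = 1.31×10⁻⁴ s⁻¹
Pressure gradient: |∂P/∂n| = 1300 Pa / 207000 m = 6.28×10⁻³ Pa/m
Geostrophic balance (pressure-gradient force = Coriolis force):
V_g = (1/(fρ)) |∂P/∂n| = 6.28×10⁻³ / (1.31×10⁻⁴ × 0.944) = 50.8 m/s
Converting: 50.8 m/s × 1.944 = 99 knots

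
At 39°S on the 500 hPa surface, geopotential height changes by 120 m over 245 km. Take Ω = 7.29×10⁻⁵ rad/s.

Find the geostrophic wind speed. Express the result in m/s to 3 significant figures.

52.4 m/s

Coriolis parameter at 39°S:
f = 2Ω sin φ = 2 × 7.29×10⁻⁵ × sin 39° = 9.18×10⁻⁵ s⁻¹
Height gradient: |∂Z/∂n| = 120 m / 245000 m = 4.90×10⁻⁴
On a pressure surface, geostrophic balance gives V_g = (g/f)|∂Z/∂n|:
V_g = 9.81 × 4.90×10⁻⁴ / 9.18×10⁻⁵ = 52.4 m/s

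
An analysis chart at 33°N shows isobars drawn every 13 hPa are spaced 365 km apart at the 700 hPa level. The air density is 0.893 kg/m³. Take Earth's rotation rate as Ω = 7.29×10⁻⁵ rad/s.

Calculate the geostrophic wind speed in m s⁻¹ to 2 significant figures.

Coriolis parameter at 33°N:
f = 2Ω sin φ = 2 × 7.29×10⁻⁵ × sin 33° = 7.94×10⁻⁵ s⁻¹
Pressure gradient: |∂P/∂n| = 1300 Pa / 365000 m = 3.56×10⁻³ Pa/m
Geostrophic balance (pressure-gradient force = Coriolis force):
V_g = (1/(fρ)) |∂P/∂n| = 3.56×10⁻³ / (7.94×10⁻⁵ × 0.893) = 50.2 m/s

50 m s⁻¹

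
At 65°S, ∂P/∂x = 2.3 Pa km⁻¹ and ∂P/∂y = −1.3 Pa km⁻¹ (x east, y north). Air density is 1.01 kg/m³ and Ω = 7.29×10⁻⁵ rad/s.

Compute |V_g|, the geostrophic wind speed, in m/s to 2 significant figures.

Coriolis parameter at 65°S:
f = 2Ω sin φ = 2 × 7.29×10⁻⁵ × sin 65° = 1.32×10⁻⁴ s⁻¹
In the Southern Hemisphere f is negative: f = −1.32×10⁻⁴ s⁻¹.
Component geostrophic relations (x east, y north):
u_g = −(1/(fρ)) ∂P/∂y,  v_g = (1/(fρ)) ∂P/∂x
u_g = −(−1.3×10⁻³)/(−1.32×10⁻⁴ × 1.01) = −9.74 m/s;  v_g = (2.3×10⁻³)/(−1.32×10⁻⁴ × 1.01) = −17.2 m/s
|V_g| = √(u_g² + v_g²) = 19.8 m/s

20 m/s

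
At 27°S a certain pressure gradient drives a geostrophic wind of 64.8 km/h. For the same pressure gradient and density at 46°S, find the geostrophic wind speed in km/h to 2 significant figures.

With the same pressure gradient and density, V_g ∝ 1/f ∝ 1/sin φ.
V₂ = V₁ · sin φ₁ / sin φ₂ = 64.8 × sin 27° / sin 46°
V₂ = 64.8 × 0.4540/0.7193 = 41 km/h

41 km/h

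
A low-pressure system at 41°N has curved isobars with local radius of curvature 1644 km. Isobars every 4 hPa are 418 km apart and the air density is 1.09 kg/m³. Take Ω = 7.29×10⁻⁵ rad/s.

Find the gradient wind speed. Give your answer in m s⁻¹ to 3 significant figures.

8.70 m s⁻¹

Coriolis parameter at 41°N:
f = 2Ω sin φ = 2 × 7.29×10⁻⁵ × sin 41° = 9.57×10⁻⁵ s⁻¹
Pressure gradient: |∂P/∂n| = 400 Pa / 418000 m = 9.57×10⁻⁴ Pa/m
Geostrophic speed: V_g = |∂P/∂n|/(fρ) = 9.57×10⁻⁴/(9.57×10⁻⁵ × 1.09) = 9.18 m/s
Around a low, centrifugal force acts outward with Coriolis, so pressure-gradient force balances both:
(1/ρ)|∂P/∂n| = fV + V²/R  →  V² + fR·V − fR·V_g = 0
With fR = 9.57×10⁻⁵ × 1644×10³ m = 157 m/s:
V = [−fR + √((fR)² + 4 fR V_g)]/2 = [−157 + √(157² + 4×157×9.18)]/2 = 8.7 m/s
Subgeostrophic (V < V_g = 9.18 m/s), as expected around a low.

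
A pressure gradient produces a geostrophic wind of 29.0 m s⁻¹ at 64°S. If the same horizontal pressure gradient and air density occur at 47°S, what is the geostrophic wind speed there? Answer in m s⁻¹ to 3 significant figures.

With the same pressure gradient and density, V_g ∝ 1/f ∝ 1/sin φ.
V₂ = V₁ · sin φ₁ / sin φ₂ = 29.0 × sin 64° / sin 47°
V₂ = 29.0 × 0.8988/0.7314 = 35.6 m s⁻¹

35.6 m s⁻¹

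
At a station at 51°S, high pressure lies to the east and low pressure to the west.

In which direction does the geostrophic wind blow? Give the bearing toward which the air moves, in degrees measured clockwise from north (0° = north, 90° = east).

The pressure-gradient force points toward the west (bearing 270°).
Geostrophic balance: in the Southern Hemisphere the Coriolis force deflects motion to the left, so the geostrophic wind blows 90° to the left of the pressure-gradient force (low pressure on the right).
Rotating 270° by 90° counterclockwise gives 180° — the wind blows toward the south.

180°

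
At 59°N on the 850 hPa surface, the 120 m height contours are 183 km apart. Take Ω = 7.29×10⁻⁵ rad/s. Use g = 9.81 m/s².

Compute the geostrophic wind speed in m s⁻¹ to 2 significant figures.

51 m s⁻¹

Coriolis parameter at 59°N:
f = 2Ω sin φ = 2 × 7.29×10⁻⁵ × sin 59° = 1.25×10⁻⁴ s⁻¹
Height gradient: |∂Z/∂n| = 120 m / 183000 m = 6.56×10⁻⁴
On a pressure surface, geostrophic balance gives V_g = (g/f)|∂Z/∂n|:
V_g = 9.81 × 6.56×10⁻⁴ / 1.25×10⁻⁴ = 51.5 m/s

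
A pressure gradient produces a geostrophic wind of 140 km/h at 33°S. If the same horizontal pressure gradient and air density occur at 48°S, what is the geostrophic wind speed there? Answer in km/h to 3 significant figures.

With the same pressure gradient and density, V_g ∝ 1/f ∝ 1/sin φ.
V₂ = V₁ · sin φ₁ / sin φ₂ = 140 × sin 33° / sin 48°
V₂ = 140 × 0.5446/0.7431 = 103 km/h

103 km/h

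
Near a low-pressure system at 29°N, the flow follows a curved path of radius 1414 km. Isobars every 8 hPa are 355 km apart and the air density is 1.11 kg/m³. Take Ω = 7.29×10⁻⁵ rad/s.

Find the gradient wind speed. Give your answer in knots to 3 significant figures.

Coriolis parameter at 29°N:
f = 2Ω sin φ = 2 × 7.29×10⁻⁵ × sin 29° = 7.07×10⁻⁵ s⁻¹
Pressure gradient: |∂P/∂n| = 800 Pa / 355000 m = 2.25×10⁻³ Pa/m
Geostrophic speed: V_g = |∂P/∂n|/(fρ) = 2.25×10⁻³/(7.07×10⁻⁵ × 1.11) = 28.7 m/s
Around a low, centrifugal force acts outward with Coriolis, so pressure-gradient force balances both:
(1/ρ)|∂P/∂n| = fV + V²/R  →  V² + fR·V − fR·V_g = 0
With fR = 7.07×10⁻⁵ × 1414×10³ m = 99.9 m/s:
V = [−fR + √((fR)² + 4 fR V_g)]/2 = [−99.9 + √(99.9² + 4×99.9×28.7)]/2 = 23.3 m/s
Subgeostrophic (V < V_g = 28.7 m/s), as expected around a low.
Converting: 23.3 m/s × 1.944 = 45.3 knots

45.3 knots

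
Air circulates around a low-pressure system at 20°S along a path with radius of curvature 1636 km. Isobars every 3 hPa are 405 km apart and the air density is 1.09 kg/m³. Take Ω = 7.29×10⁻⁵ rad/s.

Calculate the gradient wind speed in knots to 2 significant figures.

Coriolis parameter at 20°S:
f = 2Ω sin φ = 2 × 7.29×10⁻⁵ × sin 20° = 4.99×10⁻⁵ s⁻¹
Pressure gradient: |∂P/∂n| = 300 Pa / 405000 m = 7.41×10⁻⁴ Pa/m
Geostrophic speed: V_g = |∂P/∂n|/(fρ) = 7.41×10⁻⁴/(4.99×10⁻⁵ × 1.09) = 13.6 m/s
Around a low, centrifugal force acts outward with Coriolis, so pressure-gradient force balances both:
(1/ρ)|∂P/∂n| = fV + V²/R  →  V² + fR·V − fR·V_g = 0
With fR = 4.99×10⁻⁵ × 1636×10³ m = 81.6 m/s:
V = [−fR + √((fR)² + 4 fR V_g)]/2 = [−81.6 + √(81.6² + 4×81.6×13.6)]/2 = 11.9 m/s
Subgeostrophic (V < V_g = 13.6 m/s), as expected around a low.
Converting: 11.9 m/s × 1.944 = 23 knots

23 knots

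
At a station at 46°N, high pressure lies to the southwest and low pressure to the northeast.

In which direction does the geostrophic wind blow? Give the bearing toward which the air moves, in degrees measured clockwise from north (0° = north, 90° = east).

The pressure-gradient force points toward the northeast (bearing 045°).
Geostrophic balance: in the Northern Hemisphere the Coriolis force deflects motion to the right, so the geostrophic wind blows 90° to the right of the pressure-gradient force (low pressure on the left).
Rotating 045° by 90° clockwise gives 135° — the wind blows toward the southeast.

135°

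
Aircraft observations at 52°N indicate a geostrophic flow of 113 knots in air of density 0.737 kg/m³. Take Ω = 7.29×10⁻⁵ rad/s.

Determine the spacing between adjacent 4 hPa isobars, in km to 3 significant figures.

81.3 km

Coriolis parameter at 52°N:
f = 2Ω sin φ = 2 × 7.29×10⁻⁵ × sin 52° = 1.15×10⁻⁴ s⁻¹
Wind speed in SI: 113 knots = 58.1 m/s
Geostrophic balance rearranged: |∂P/∂n| = f ρ V_g
|∂P/∂n| = 1.15×10⁻⁴ × 0.737 × 58.1 = 4.92×10⁻³ Pa/m
Isobar spacing: Δn = ΔP/|∂P/∂n| = 400 Pa / 4.92×10⁻³ Pa/m = 81262 m ≈ 81.3 km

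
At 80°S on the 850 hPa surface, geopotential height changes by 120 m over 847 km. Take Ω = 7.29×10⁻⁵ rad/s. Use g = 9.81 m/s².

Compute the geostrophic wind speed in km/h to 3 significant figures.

34.8 km/h

Coriolis parameter at 80°S:
f = 2Ω sin φ = 2 × 7.29×10⁻⁵ × sin 80° = 1.44×10⁻⁴ s⁻¹
Height gradient: |∂Z/∂n| = 120 m / 847000 m = 1.42×10⁻⁴
On a pressure surface, geostrophic balance gives V_g = (g/f)|∂Z/∂n|:
V_g = 9.81 × 1.42×10⁻⁴ / 1.44×10⁻⁴ = 9.68 m/s
Converting: 9.68 m/s × 3.6 = 34.8 km/h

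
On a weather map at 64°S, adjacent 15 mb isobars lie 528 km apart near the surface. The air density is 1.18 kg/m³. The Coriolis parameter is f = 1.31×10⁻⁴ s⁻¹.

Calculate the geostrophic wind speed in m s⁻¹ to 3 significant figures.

18.4 m s⁻¹

Pressure gradient: |∂P/∂n| = 1500 Pa / 528000 m = 2.84×10⁻³ Pa/m
Geostrophic balance (pressure-gradient force = Coriolis force):
V_g = (1/(fρ)) |∂P/∂n| = 2.84×10⁻³ / (1.31×10⁻⁴ × 1.18) = 18.4 m/s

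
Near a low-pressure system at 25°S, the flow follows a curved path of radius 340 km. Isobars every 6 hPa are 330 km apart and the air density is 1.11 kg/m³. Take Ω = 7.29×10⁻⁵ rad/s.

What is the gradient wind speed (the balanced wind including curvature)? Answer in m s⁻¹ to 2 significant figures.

15 m s⁻¹

Coriolis parameter at 25°S:
f = 2Ω sin φ = 2 × 7.29×10⁻⁵ × sin 25° = 6.16×10⁻⁵ s⁻¹
Pressure gradient: |∂P/∂n| = 600 Pa / 330000 m = 1.82×10⁻³ Pa/m
Geostrophic speed: V_g = |∂P/∂n|/(fρ) = 1.82×10⁻³/(6.16×10⁻⁵ × 1.11) = 26.6 m/s
Around a low, centrifugal force acts outward with Coriolis, so pressure-gradient force balances both:
(1/ρ)|∂P/∂n| = fV + V²/R  →  V² + fR·V − fR·V_g = 0
With fR = 6.16×10⁻⁵ × 340×10³ m = 21.0 m/s:
V = [−fR + √((fR)² + 4 fR V_g)]/2 = [−21.0 + √(21.0² + 4×21.0×26.6)]/2 = 15.3 m/s
Subgeostrophic (V < V_g = 26.6 m/s), as expected around a low.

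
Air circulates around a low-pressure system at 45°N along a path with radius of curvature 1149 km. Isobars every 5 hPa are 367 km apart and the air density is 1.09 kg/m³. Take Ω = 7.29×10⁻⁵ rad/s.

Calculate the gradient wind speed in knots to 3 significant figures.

21.5 knots

Coriolis parameter at 45°N:
f = 2Ω sin φ = 2 × 7.29×10⁻⁵ × sin 45° = 1.03×10⁻⁴ s⁻¹
Pressure gradient: |∂P/∂n| = 500 Pa / 367000 m = 1.36×10⁻³ Pa/m
Geostrophic speed: V_g = |∂P/∂n|/(fρ) = 1.36×10⁻³/(1.03×10⁻⁴ × 1.09) = 12.1 m/s
Around a low, centrifugal force acts outward with Coriolis, so pressure-gradient force balances both:
(1/ρ)|∂P/∂n| = fV + V²/R  →  V² + fR·V − fR·V_g = 0
With fR = 1.03×10⁻⁴ × 1149×10³ m = 118 m/s:
V = [−fR + √((fR)² + 4 fR V_g)]/2 = [−118 + √(118² + 4×118×12.1)]/2 = 11.1 m/s
Subgeostrophic (V < V_g = 12.1 m/s), as expected around a low.
Converting: 11.1 m/s × 1.944 = 21.5 knots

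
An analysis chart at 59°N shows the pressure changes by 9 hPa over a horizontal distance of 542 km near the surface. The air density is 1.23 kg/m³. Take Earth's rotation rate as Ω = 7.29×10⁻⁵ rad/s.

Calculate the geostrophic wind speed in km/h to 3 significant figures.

Coriolis parameter at 59°N:
f = 2Ω sin φ = 2 × 7.29×10⁻⁵ × sin 59° = 1.25×10⁻⁴ s⁻¹
Pressure gradient: |∂P/∂n| = 900 Pa / 542000 m = 1.66×10⁻³ Pa/m
Geostrophic balance (pressure-gradient force = Coriolis force):
V_g = (1/(fρ)) |∂P/∂n| = 1.66×10⁻³ / (1.25×10⁻⁴ × 1.23) = 10.8 m/s
Converting: 10.8 m/s × 3.6 = 38.9 km/h

38.9 km/h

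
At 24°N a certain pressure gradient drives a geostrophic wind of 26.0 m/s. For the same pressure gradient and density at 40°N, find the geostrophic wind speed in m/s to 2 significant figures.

With the same pressure gradient and density, V_g ∝ 1/f ∝ 1/sin φ.
V₂ = V₁ · sin φ₁ / sin φ₂ = 26.0 × sin 24° / sin 40°
V₂ = 26.0 × 0.4067/0.6428 = 16 m/s

16 m/s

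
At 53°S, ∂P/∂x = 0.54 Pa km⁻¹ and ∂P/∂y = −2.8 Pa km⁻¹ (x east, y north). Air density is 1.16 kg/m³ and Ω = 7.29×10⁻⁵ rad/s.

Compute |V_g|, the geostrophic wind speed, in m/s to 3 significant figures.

21.1 m/s

Coriolis parameter at 53°S:
f = 2Ω sin φ = 2 × 7.29×10⁻⁵ × sin 53° = 1.16×10⁻⁴ s⁻¹
In the Southern Hemisphere f is negative: f = −1.16×10⁻⁴ s⁻¹.
Component geostrophic relations (x east, y north):
u_g = −(1/(fρ)) ∂P/∂y,  v_g = (1/(fρ)) ∂P/∂x
u_g = −(−2.8×10⁻³)/(−1.16×10⁻⁴ × 1.16) = −20.7 m/s;  v_g = (0.54×10⁻³)/(−1.16×10⁻⁴ × 1.16) = −4.00 m/s
|V_g| = √(u_g² + v_g²) = 21.1 m/s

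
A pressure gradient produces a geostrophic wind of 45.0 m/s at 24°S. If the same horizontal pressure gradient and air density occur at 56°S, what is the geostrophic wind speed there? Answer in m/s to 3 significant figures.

22.1 m/s

With the same pressure gradient and density, V_g ∝ 1/f ∝ 1/sin φ.
V₂ = V₁ · sin φ₁ / sin φ₂ = 45.0 × sin 24° / sin 56°
V₂ = 45.0 × 0.4067/0.8290 = 22.1 m/s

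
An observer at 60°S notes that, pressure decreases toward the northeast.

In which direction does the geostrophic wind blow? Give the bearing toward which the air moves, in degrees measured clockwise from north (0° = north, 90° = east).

315°

The pressure-gradient force points toward the northeast (bearing 045°).
Geostrophic balance: in the Southern Hemisphere the Coriolis force deflects motion to the left, so the geostrophic wind blows 90° to the left of the pressure-gradient force (low pressure on the right).
Rotating 045° by 90° counterclockwise gives 315° — the wind blows toward the northwest.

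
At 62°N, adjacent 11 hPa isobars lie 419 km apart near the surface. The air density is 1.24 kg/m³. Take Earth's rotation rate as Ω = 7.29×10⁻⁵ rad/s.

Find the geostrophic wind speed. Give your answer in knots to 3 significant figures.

Coriolis parameter at 62°N:
f = 2Ω sin φ = 2 × 7.29×10⁻⁵ × sin 62° = 1.29×10⁻⁴ s⁻¹
Pressure gradient: |∂P/∂n| = 1100 Pa / 419000 m = 2.63×10⁻³ Pa/m
Geostrophic balance (pressure-gradient force = Coriolis force):
V_g = (1/(fρ)) |∂P/∂n| = 2.63×10⁻³ / (1.29×10⁻⁴ × 1.24) = 16.4 m/s
Converting: 16.4 m/s × 1.944 = 32.0 knots

32.0 knots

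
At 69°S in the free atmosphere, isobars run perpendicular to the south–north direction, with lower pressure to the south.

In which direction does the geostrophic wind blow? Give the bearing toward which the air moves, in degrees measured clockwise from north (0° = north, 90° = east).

The pressure-gradient force points toward the south (bearing 180°).
Geostrophic balance: in the Southern Hemisphere the Coriolis force deflects motion to the left, so the geostrophic wind blows 90° to the left of the pressure-gradient force (low pressure on the right).
Rotating 180° by 90° counterclockwise gives 090° — the wind blows toward the east.

090°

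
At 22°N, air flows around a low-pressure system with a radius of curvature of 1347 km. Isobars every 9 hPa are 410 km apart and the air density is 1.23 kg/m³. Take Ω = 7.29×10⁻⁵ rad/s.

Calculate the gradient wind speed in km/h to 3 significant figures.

Coriolis parameter at 22°N:
f = 2Ω sin φ = 2 × 7.29×10⁻⁵ × sin 22° = 5.46×10⁻⁵ s⁻¹
Pressure gradient: |∂P/∂n| = 900 Pa / 410000 m = 2.20×10⁻³ Pa/m
Geostrophic speed: V_g = |∂P/∂n|/(fρ) = 2.20×10⁻³/(5.46×10⁻⁵ × 1.23) = 32.7 m/s
Around a low, centrifugal force acts outward with Coriolis, so pressure-gradient force balances both:
(1/ρ)|∂P/∂n| = fV + V²/R  →  V² + fR·V − fR·V_g = 0
With fR = 5.46×10⁻⁵ × 1347×10³ m = 73.6 m/s:
V = [−fR + √((fR)² + 4 fR V_g)]/2 = [−73.6 + √(73.6² + 4×73.6×32.7)]/2 = 24.5 m/s
Subgeostrophic (V < V_g = 32.7 m/s), as expected around a low.
Converting: 24.5 m/s × 3.6 = 88.2 km/h

88.2 km/h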